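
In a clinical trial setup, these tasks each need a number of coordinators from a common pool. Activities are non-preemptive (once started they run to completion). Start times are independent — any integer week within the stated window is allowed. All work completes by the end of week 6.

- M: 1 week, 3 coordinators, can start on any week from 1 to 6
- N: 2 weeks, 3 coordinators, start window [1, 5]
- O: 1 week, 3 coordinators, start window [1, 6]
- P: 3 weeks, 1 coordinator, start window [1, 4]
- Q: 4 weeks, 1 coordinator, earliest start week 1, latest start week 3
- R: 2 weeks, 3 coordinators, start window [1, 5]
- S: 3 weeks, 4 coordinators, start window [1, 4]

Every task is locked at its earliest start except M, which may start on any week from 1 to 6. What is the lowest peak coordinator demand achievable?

15

M@1: w1:18  w2:12  w3:6  w4:1  w5:0  w6:0 → peak 18
M@2: w1:15  w2:15  w3:6  w4:1  w5:0  w6:0 → peak 15
M@3: w1:15  w2:12  w3:9  w4:1  w5:0  w6:0 → peak 15
M@4: w1:15  w2:12  w3:6  w4:4  w5:0  w6:0 → peak 15
M@5: w1:15  w2:12  w3:6  w4:1  w5:3  w6:0 → peak 15
M@6: w1:15  w2:12  w3:6  w4:1  w5:0  w6:3 → peak 15
Best is M@2, peak 15.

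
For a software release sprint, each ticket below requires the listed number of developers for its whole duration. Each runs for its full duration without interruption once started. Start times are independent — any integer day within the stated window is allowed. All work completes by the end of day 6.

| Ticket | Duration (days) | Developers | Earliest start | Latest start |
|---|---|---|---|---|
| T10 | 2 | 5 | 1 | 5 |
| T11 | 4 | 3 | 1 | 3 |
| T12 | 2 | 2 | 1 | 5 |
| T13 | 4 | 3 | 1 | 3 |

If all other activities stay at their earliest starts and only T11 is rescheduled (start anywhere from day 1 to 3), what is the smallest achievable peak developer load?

10

T11@1: d1:13  d2:13  d3:6  d4:6  d5:0  d6:0 → peak 13
T11@2: d1:10  d2:13  d3:6  d4:6  d5:3  d6:0 → peak 13
T11@3: d1:10  d2:10  d3:6  d4:6  d5:3  d6:3 → peak 10
Best is T11@3, peak 10.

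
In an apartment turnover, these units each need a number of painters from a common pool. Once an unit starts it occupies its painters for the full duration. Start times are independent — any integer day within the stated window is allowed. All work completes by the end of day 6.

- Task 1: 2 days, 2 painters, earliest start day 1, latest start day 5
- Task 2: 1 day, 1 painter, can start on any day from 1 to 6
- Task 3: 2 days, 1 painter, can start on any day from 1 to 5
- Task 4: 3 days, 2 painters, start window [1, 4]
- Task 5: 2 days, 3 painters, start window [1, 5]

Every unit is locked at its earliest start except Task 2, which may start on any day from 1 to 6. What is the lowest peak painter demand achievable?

8

Task 2@1: d1:9  d2:8  d3:2  d4:0  d5:0  d6:0 → peak 9
Task 2@2: d1:8  d2:9  d3:2  d4:0  d5:0  d6:0 → peak 9
Task 2@3: d1:8  d2:8  d3:3  d4:0  d5:0  d6:0 → peak 8
Task 2@4: d1:8  d2:8  d3:2  d4:1  d5:0  d6:0 → peak 8
Task 2@5: d1:8  d2:8  d3:2  d4:0  d5:1  d6:0 → peak 8
Task 2@6: d1:8  d2:8  d3:2  d4:0  d5:0  d6:1 → peak 8
Best is Task 2@3, peak 8.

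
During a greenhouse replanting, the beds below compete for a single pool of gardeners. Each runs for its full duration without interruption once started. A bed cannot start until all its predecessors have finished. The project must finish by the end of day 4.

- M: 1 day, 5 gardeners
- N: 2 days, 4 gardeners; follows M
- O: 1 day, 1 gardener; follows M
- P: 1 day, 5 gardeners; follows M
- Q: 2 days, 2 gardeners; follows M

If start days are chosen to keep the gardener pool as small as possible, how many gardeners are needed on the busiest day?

Early-start (M@1, N@2, O@2, P@2, Q@2) gives peak 12: d1:5  d2:12  d3:6  d4:0.
Shift O→4, P→4.
Schedule M@1, N@2, O@4, P@4, Q@2: d1:5  d2:6  d3:6  d4:6 — peak 6.
Total gardener-days = 23 over 4 days ⇒ peak ≥ ⌈23/4⌉ = 6, so 6 is optimal.

6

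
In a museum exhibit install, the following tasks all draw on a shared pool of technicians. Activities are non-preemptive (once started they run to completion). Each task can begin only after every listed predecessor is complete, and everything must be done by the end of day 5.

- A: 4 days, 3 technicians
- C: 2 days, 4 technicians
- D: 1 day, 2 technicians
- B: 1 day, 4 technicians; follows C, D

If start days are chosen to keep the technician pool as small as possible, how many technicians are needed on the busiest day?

7

Early-start (A@1, C@1, D@1, B@3) gives peak 9: d1:9  d2:7  d3:7  d4:3  d5:0.
Shift D→3, B→4.
Schedule A@1, C@1, D@3, B@4: d1:7  d2:7  d3:5  d4:7  d5:0 — peak 7.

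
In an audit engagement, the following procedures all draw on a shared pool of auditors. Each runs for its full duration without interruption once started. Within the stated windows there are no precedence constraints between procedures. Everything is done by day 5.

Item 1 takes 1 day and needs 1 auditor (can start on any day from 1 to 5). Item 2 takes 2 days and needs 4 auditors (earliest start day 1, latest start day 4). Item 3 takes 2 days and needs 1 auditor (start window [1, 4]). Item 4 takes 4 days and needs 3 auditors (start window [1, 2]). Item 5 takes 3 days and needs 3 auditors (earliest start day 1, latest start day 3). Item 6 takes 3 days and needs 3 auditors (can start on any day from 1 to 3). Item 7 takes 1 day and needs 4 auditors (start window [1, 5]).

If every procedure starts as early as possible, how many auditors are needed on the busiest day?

Early-start schedule: Item 1@1, Item 2@1, Item 3@1, Item 4@1, Item 5@1, Item 6@1, Item 7@1.
Load per day: day 1: 19, day 2: 14, day 3: 9, day 4: 3, day 5: 0.
Peak is 19.

19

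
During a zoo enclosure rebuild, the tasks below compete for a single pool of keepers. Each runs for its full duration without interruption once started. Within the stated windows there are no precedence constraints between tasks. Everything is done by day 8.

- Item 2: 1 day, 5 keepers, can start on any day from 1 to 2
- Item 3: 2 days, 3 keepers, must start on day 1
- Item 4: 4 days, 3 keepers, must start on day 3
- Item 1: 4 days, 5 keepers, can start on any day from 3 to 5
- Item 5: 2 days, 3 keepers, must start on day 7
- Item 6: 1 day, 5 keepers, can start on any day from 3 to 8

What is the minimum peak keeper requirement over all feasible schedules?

Early-start (Item 2@1, Item 3@1, Item 4@3, Item 1@3, Item 5@7, Item 6@3) gives peak 13: d1:8  d2:3  d3:13  d4:8  d5:8  d6:8  d7:3  d8:3.
Shift Item 6→7.
Schedule Item 2@1, Item 3@1, Item 4@3, Item 1@3, Item 5@7, Item 6@7: d1:8  d2:3  d3:8  d4:8  d5:8  d6:8  d7:8  d8:3 — peak 8.

8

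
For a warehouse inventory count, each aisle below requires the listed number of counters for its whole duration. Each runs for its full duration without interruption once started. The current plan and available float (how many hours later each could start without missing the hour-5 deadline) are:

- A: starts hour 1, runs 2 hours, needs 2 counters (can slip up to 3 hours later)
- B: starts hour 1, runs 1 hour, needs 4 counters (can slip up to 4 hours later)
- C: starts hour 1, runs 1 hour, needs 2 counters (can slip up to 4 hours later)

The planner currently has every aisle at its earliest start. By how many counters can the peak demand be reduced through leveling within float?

Early-start peak: h1:8  h2:2  h3:0  h4:0  h5:0 ⇒ 8.
Leveled (A@1, B@3, C@1): h1:4  h2:2  h3:4  h4:0  h5:0 ⇒ 4.
Reduction 8 − 4 = 4.

4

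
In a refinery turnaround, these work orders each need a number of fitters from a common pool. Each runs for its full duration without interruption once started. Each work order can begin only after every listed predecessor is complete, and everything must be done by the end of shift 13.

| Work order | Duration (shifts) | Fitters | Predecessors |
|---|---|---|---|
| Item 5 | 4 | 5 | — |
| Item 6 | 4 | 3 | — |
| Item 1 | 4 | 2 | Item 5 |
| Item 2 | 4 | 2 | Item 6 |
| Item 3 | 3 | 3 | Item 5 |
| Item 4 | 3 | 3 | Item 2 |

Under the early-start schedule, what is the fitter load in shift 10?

At early start, shift 10 has: Item 4.
Demand: 3 = 3.

3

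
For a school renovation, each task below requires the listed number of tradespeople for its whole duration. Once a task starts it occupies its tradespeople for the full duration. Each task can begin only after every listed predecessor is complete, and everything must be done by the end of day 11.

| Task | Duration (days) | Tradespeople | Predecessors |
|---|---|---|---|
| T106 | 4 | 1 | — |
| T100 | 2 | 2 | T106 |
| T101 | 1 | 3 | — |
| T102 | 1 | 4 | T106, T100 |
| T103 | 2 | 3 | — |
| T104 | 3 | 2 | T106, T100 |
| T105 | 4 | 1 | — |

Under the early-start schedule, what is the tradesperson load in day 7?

At early start, day 7 has: T102, T104.
Demand: 4 + 2 = 6.

6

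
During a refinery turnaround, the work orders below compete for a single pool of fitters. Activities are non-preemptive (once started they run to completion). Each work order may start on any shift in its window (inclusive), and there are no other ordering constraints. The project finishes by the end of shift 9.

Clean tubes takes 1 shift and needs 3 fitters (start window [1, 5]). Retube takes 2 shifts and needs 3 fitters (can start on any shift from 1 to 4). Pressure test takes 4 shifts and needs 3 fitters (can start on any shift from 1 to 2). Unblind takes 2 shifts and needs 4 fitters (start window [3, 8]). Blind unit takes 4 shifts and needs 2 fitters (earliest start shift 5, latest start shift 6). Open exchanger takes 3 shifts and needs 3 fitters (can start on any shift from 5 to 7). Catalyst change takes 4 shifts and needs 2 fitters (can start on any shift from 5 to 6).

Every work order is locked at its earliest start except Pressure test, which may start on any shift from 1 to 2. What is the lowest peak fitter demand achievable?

9

Pressure test@1: s1:9  s2:6  s3:7  s4:7  s5:7  s6:7  s7:7  s8:4  s9:0 → peak 9
Pressure test@2: s1:6  s2:6  s3:7  s4:7  s5:10  s6:7  s7:7  s8:4  s9:0 → peak 10
Best is Pressure test@1, peak 9.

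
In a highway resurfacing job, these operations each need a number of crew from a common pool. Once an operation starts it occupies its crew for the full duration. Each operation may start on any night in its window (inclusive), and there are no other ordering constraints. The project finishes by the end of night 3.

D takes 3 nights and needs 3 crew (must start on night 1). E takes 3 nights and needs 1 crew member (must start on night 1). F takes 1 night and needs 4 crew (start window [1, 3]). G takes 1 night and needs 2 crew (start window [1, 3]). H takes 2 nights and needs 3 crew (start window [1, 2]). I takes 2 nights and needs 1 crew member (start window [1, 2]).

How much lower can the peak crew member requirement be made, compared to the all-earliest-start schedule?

5

Early-start peak: n1:14  n2:8  n3:4 ⇒ 14.
Leveled (D@1, E@1, F@1, G@3, H@2, I@1): n1:9  n2:8  n3:9 ⇒ 9.
Reduction 14 − 9 = 5.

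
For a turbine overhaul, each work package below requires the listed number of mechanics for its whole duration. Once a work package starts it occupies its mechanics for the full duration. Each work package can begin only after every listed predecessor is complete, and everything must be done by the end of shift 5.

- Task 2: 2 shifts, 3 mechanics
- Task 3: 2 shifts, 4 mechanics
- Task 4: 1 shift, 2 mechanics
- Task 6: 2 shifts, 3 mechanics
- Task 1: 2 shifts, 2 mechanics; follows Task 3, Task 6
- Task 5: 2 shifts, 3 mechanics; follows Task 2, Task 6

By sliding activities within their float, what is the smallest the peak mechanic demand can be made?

10

Early-start (Task 2@1, Task 3@1, Task 4@1, Task 6@1, Task 1@3, Task 5@3) gives peak 12: s1:12  s2:10  s3:5  s4:5  s5:0.
Shift Task 6→2, Task 1→4, Task 5→4.
Schedule Task 2@1, Task 3@1, Task 4@1, Task 6@2, Task 1@4, Task 5@4: s1:9  s2:10  s3:3  s4:5  s5:5 — peak 10.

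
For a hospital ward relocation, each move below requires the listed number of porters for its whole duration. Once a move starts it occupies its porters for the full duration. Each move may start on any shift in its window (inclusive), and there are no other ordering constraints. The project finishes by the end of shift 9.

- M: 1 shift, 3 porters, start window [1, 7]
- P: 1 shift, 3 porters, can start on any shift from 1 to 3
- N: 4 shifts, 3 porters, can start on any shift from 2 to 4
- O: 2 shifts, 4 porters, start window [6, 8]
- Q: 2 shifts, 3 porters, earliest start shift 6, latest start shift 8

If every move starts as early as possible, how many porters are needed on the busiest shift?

Early-start schedule: M@1, P@1, N@2, O@6, Q@6.
Load per shift: shift 1: 6, shift 2: 3, shift 3: 3, shift 4: 3, shift 5: 3, shift 6: 7, shift 7: 7, shift 8: 0, shift 9: 0.
Peak is 7.

7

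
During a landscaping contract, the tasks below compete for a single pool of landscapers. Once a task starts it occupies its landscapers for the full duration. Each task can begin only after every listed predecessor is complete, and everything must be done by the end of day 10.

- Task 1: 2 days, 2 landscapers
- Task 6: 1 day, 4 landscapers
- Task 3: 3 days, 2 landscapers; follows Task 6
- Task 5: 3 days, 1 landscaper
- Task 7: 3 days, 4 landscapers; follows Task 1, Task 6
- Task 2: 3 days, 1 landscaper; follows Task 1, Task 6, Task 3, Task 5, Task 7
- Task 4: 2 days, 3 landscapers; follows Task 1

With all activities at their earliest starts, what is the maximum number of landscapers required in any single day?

10

Early-start schedule: Task 1@1, Task 6@1, Task 3@2, Task 5@1, Task 7@3, Task 2@6, Task 4@3.
Load per day: day 1: 7, day 2: 5, day 3: 10, day 4: 9, day 5: 4, day 6: 1, day 7: 1, day 8: 1, day 9: 0, day 10: 0.
Peak is 10.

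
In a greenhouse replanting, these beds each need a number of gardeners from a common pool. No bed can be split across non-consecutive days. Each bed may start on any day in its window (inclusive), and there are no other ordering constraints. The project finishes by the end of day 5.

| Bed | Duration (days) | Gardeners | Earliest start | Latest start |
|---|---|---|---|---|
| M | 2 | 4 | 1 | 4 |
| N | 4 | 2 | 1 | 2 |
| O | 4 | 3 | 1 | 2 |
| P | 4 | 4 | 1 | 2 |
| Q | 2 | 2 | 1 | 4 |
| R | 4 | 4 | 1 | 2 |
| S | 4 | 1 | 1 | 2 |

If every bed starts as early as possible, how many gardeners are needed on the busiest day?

20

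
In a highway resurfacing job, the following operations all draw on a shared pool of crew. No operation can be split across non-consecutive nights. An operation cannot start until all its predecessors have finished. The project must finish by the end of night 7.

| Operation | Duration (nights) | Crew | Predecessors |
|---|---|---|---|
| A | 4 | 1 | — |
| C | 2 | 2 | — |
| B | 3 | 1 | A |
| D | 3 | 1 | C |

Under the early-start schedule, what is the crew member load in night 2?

3

At early start, night 2 has: A, C.
Demand: 1 + 2 = 3.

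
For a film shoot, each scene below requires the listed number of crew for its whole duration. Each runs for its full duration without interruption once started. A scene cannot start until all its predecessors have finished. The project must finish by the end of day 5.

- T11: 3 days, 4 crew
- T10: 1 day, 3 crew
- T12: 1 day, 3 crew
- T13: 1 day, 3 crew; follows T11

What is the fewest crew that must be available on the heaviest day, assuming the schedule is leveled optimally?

Early-start (T11@1, T10@1, T12@1, T13@4) gives peak 10: d1:10  d2:4  d3:4  d4:3  d5:0.
Shift T10→4, T12→4, T13→5.
Schedule T11@1, T10@4, T12@4, T13@5: d1:4  d2:4  d3:4  d4:6  d5:3 — peak 6.

6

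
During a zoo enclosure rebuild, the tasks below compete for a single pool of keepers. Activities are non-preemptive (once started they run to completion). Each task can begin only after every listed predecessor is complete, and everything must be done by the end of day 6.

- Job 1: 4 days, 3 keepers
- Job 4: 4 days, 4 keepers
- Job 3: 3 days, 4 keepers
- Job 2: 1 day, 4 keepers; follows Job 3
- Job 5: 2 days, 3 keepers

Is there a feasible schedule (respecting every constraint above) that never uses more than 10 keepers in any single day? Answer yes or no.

no

The minimum achievable peak is 11; 10 < 11, so no feasible schedule stays within the cap.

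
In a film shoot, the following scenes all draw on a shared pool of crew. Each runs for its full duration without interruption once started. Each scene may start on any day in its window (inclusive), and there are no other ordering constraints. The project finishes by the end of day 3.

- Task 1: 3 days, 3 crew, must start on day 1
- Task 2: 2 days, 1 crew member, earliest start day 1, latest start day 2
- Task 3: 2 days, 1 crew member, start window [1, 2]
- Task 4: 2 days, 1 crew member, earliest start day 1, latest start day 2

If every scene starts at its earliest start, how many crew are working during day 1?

6

At early start, day 1 has: Task 1, Task 2, Task 3, Task 4.
Demand: 3 + 1 + 1 + 1 = 6.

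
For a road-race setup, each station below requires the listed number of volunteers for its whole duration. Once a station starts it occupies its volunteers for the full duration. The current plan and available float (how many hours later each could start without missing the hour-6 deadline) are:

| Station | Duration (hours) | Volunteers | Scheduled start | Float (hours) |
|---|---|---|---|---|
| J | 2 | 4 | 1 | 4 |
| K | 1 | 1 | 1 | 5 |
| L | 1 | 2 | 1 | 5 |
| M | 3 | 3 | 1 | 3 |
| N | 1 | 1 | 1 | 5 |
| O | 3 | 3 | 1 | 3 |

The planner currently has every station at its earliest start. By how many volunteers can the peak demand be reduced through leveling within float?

8

Early-start peak: h1:14  h2:10  h3:6  h4:0  h5:0  h6:0 ⇒ 14.
Leveled (J@1, K@1, L@2, M@3, N@1, O@3): h1:6  h2:6  h3:6  h4:6  h5:6  h6:0 ⇒ 6.
Reduction 14 − 6 = 8.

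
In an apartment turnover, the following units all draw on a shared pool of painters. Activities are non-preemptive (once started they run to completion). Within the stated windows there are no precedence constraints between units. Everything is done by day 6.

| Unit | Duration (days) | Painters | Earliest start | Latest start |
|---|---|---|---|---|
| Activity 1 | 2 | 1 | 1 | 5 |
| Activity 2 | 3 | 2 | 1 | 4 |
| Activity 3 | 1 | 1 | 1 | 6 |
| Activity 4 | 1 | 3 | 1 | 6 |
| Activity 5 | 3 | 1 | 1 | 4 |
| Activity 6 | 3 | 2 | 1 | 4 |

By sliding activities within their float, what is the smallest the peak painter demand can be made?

4

Early-start (Activity 1@1, Activity 2@1, Activity 3@1, Activity 4@1, Activity 5@1, Activity 6@1) gives peak 10: d1:10  d2:6  d3:5  d4:0  d5:0  d6:0.
Shift Activity 4→6, Activity 5→4, Activity 6→3.
Schedule Activity 1@1, Activity 2@1, Activity 3@1, Activity 4@6, Activity 5@4, Activity 6@3: d1:4  d2:3  d3:4  d4:3  d5:3  d6:4 — peak 4.
Total painter-days = 21 over 6 days ⇒ peak ≥ ⌈21/6⌉ = 4, so 4 is optimal.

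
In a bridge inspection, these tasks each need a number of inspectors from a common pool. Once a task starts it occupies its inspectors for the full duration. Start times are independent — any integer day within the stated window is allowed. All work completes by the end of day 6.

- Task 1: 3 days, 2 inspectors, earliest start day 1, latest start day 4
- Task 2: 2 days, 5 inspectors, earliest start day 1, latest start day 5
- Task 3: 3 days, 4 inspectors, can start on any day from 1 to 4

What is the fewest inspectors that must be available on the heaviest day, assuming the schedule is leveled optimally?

Early-start (Task 1@1, Task 2@1, Task 3@1) gives peak 11: d1:11  d2:11  d3:6  d4:0  d5:0  d6:0.
Shift Task 2→4.
Schedule Task 1@1, Task 2@4, Task 3@1: d1:6  d2:6  d3:6  d4:5  d5:5  d6:0 — peak 6.

6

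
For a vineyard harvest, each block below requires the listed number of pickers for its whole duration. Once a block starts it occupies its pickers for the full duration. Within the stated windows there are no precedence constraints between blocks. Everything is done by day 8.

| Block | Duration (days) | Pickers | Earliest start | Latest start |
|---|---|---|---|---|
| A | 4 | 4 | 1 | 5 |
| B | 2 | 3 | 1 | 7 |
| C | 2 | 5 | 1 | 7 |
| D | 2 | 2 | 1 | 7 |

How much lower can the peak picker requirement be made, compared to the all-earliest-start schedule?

Early-start peak: d1:14  d2:14  d3:4  d4:4  d5:0  d6:0  d7:0  d8:0 ⇒ 14.
Leveled (A@1, B@5, C@7, D@5): d1:4  d2:4  d3:4  d4:4  d5:5  d6:5  d7:5  d8:5 ⇒ 5.
Reduction 14 − 5 = 9.

9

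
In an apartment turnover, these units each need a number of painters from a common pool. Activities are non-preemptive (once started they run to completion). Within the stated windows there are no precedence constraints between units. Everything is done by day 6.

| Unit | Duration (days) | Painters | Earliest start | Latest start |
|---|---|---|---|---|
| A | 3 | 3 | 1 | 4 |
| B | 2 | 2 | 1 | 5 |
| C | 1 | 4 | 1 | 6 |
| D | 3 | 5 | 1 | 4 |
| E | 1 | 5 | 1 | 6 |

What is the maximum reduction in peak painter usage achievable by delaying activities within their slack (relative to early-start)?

11

Early-start peak: d1:19  d2:10  d3:8  d4:0  d5:0  d6:0 ⇒ 19.
Leveled (A@1, B@3, C@1, D@4, E@2): d1:7  d2:8  d3:5  d4:7  d5:5  d6:5 ⇒ 8.
Reduction 19 − 8 = 11.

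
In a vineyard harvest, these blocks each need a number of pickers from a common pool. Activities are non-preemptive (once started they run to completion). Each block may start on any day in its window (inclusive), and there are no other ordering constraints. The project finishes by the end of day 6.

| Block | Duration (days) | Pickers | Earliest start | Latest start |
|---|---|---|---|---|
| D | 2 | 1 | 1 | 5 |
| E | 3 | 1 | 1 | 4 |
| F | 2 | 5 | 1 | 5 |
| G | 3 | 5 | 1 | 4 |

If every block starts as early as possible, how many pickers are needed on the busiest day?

Early-start schedule: D@1, E@1, F@1, G@1.
Load per day: day 1: 12, day 2: 12, day 3: 6, day 4: 0, day 5: 0, day 6: 0.
Peak is 12.

12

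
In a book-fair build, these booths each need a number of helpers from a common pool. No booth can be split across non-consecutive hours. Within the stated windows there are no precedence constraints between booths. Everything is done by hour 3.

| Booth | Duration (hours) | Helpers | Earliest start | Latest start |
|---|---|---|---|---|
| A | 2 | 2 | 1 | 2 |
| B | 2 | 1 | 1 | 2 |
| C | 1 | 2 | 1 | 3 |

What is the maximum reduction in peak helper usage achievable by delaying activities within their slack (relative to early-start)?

2

Early-start peak: h1:5  h2:3  h3:0 ⇒ 5.
Leveled (A@1, B@1, C@3): h1:3  h2:3  h3:2 ⇒ 3.
Reduction 5 − 3 = 2.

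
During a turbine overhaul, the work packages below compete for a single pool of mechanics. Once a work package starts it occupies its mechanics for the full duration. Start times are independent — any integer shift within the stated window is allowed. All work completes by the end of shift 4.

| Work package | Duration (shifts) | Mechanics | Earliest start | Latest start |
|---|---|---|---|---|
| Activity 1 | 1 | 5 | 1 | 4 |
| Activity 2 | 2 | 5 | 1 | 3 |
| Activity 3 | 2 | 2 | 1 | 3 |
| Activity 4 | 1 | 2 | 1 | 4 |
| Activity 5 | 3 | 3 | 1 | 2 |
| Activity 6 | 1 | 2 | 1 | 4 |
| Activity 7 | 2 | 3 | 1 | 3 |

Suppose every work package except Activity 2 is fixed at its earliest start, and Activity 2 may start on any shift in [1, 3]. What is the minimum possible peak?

Activity 2@1: s1:22  s2:13  s3:3  s4:0 → peak 22
Activity 2@2: s1:17  s2:13  s3:8  s4:0 → peak 17
Activity 2@3: s1:17  s2:8  s3:8  s4:5 → peak 17
Best is Activity 2@2, peak 17.

17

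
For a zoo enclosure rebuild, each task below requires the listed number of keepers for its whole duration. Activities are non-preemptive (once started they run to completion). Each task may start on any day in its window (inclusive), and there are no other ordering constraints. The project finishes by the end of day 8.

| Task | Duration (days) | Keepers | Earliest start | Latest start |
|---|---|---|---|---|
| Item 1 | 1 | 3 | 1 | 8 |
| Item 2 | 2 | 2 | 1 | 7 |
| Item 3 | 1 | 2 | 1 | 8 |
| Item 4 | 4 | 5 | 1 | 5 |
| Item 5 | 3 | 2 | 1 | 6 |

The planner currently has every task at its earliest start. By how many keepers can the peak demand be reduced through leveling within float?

Early-start peak: d1:14  d2:9  d3:7  d4:5  d5:0  d6:0  d7:0  d8:0 ⇒ 14.
Leveled (Item 1@1, Item 2@1, Item 3@3, Item 4@5, Item 5@2): d1:5  d2:4  d3:4  d4:2  d5:5  d6:5  d7:5  d8:5 ⇒ 5.
Reduction 14 − 5 = 9.

9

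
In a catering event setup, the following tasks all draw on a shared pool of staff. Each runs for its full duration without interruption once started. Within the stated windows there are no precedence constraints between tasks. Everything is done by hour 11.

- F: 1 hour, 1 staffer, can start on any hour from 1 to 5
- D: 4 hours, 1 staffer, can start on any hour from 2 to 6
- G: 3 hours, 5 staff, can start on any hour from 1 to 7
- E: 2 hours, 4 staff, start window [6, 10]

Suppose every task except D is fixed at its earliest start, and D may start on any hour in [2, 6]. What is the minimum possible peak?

D@2: h1:6  h2:6  h3:6  h4:1  h5:1  h6:4  h7:4  h8:0  h9:0  h10:0  h11:0 → peak 6
D@3: h1:6  h2:5  h3:6  h4:1  h5:1  h6:5  h7:4  h8:0  h9:0  h10:0  h11:0 → peak 6
D@4: h1:6  h2:5  h3:5  h4:1  h5:1  h6:5  h7:5  h8:0  h9:0  h10:0  h11:0 → peak 6
D@5: h1:6  h2:5  h3:5  h4:0  h5:1  h6:5  h7:5  h8:1  h9:0  h10:0  h11:0 → peak 6
D@6: h1:6  h2:5  h3:5  h4:0  h5:0  h6:5  h7:5  h8:1  h9:1  h10:0  h11:0 → peak 6
Best is D@2, peak 6.

6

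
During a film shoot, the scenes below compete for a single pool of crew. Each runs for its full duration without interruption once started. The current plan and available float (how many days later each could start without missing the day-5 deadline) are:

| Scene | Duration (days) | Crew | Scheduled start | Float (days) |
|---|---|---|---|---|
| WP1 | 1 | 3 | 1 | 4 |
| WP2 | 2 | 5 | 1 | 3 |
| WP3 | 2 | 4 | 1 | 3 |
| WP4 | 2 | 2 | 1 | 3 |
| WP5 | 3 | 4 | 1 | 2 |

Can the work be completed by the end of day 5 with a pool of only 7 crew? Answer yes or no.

Total crew member-days = 37; over 5 days the average is 37/5 > 7, so some day must exceed 7.

no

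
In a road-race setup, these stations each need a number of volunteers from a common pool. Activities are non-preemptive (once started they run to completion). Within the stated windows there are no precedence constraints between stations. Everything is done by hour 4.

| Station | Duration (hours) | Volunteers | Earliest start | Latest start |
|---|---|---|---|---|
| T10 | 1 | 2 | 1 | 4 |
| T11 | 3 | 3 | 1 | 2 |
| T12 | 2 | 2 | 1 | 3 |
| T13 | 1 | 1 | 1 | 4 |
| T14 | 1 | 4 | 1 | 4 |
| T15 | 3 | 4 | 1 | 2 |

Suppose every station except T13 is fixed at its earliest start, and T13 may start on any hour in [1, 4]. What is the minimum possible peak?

15

T13@1: h1:16  h2:9  h3:7  h4:0 → peak 16
T13@2: h1:15  h2:10  h3:7  h4:0 → peak 15
T13@3: h1:15  h2:9  h3:8  h4:0 → peak 15
T13@4: h1:15  h2:9  h3:7  h4:1 → peak 15
Best is T13@2, peak 15.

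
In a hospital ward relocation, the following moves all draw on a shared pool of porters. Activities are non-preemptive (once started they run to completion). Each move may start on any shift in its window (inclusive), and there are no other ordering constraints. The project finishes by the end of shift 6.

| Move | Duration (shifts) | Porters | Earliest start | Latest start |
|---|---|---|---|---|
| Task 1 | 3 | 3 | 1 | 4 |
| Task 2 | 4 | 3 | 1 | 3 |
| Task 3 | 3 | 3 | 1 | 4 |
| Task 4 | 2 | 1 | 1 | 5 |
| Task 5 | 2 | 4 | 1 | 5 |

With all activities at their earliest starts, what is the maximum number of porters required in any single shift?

14

Early-start schedule: Task 1@1, Task 2@1, Task 3@1, Task 4@1, Task 5@1.
Load per shift: shift 1: 14, shift 2: 14, shift 3: 9, shift 4: 3, shift 5: 0, shift 6: 0.
Peak is 14.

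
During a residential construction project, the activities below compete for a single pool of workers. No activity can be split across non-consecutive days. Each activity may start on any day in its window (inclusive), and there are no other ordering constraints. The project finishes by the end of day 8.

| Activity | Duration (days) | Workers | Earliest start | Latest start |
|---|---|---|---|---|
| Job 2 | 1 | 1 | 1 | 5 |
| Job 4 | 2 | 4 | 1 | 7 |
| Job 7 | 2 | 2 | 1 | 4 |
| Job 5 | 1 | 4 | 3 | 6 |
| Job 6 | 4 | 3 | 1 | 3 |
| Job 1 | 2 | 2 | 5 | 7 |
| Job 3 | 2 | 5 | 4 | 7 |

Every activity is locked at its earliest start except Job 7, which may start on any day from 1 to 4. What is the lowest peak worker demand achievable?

9

Job 7@1: d1:10  d2:9  d3:7  d4:8  d5:7  d6:2  d7:0  d8:0 → peak 10
Job 7@2: d1:8  d2:9  d3:9  d4:8  d5:7  d6:2  d7:0  d8:0 → peak 9
Job 7@3: d1:8  d2:7  d3:9  d4:10  d5:7  d6:2  d7:0  d8:0 → peak 10
Job 7@4: d1:8  d2:7  d3:7  d4:10  d5:9  d6:2  d7:0  d8:0 → peak 10
Best is Job 7@2, peak 9.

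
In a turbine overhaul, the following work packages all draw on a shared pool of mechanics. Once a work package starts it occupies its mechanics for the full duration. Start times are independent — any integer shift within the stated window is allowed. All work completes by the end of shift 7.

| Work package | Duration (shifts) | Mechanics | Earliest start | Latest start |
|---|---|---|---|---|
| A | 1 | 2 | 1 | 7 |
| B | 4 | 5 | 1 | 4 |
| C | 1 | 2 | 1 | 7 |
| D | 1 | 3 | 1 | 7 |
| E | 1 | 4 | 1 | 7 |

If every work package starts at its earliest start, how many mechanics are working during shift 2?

At early start, shift 2 has: B.
Demand: 5 = 5.

5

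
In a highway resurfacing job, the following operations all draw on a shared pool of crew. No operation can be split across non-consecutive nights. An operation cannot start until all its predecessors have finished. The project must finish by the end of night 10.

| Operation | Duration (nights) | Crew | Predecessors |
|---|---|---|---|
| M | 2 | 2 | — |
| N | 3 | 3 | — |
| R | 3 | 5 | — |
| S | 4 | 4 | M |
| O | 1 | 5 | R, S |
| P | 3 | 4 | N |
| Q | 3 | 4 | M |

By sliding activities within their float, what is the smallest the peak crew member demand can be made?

8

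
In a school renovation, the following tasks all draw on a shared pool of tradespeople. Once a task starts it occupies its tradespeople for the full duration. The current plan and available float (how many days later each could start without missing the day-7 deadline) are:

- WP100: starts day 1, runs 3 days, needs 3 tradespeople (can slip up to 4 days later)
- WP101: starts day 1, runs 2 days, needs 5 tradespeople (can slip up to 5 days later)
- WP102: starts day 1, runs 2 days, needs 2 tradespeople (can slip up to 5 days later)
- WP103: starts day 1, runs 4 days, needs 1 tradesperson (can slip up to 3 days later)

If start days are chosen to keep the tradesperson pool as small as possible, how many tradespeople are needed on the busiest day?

5

Early-start (WP100@1, WP101@1, WP102@1, WP103@1) gives peak 11: d1:11  d2:11  d3:4  d4:1  d5:0  d6:0  d7:0.
Shift WP101→6, WP102→4.
Schedule WP100@1, WP101@6, WP102@4, WP103@1: d1:4  d2:4  d3:4  d4:3  d5:2  d6:5  d7:5 — peak 5.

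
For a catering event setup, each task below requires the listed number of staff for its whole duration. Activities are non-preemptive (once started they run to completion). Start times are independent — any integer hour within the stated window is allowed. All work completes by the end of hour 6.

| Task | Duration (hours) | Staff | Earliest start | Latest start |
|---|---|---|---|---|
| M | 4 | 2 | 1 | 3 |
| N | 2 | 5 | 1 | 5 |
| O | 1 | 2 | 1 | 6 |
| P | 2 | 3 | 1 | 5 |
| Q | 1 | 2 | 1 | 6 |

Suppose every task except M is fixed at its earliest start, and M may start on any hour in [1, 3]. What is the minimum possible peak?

M@1: h1:14  h2:10  h3:2  h4:2  h5:0  h6:0 → peak 14
M@2: h1:12  h2:10  h3:2  h4:2  h5:2  h6:0 → peak 12
M@3: h1:12  h2:8  h3:2  h4:2  h5:2  h6:2 → peak 12
Best is M@2, peak 12.

12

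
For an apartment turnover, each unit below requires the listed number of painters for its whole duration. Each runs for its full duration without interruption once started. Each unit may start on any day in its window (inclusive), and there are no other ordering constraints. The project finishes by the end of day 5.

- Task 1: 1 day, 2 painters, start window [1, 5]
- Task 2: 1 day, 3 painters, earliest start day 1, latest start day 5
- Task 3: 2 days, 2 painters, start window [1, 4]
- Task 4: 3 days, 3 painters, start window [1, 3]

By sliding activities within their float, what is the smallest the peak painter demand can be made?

5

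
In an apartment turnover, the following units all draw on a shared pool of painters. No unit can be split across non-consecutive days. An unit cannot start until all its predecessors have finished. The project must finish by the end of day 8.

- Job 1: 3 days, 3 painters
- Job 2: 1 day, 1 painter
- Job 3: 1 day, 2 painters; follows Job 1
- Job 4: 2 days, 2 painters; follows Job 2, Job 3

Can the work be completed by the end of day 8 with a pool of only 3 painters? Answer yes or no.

yes

Schedule Job 1@1, Job 2@4, Job 3@4, Job 4@5: d1:3  d2:3  d3:3  d4:3  d5:2  d6:2  d7:0  d8:0 — peak 3 ≤ 3.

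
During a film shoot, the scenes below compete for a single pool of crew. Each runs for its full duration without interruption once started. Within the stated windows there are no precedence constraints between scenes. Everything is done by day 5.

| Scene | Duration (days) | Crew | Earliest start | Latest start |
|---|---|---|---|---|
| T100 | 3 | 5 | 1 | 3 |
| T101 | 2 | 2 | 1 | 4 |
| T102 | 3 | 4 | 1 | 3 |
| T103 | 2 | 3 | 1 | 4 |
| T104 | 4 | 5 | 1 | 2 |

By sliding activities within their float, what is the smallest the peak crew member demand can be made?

Early-start (T100@1, T101@1, T102@1, T103@1, T104@1) gives peak 19: d1:19  d2:19  d3:14  d4:5  d5:0.
Shift T102→3, T103→4.
Schedule T100@1, T101@1, T102@3, T103@4, T104@1: d1:12  d2:12  d3:14  d4:12  d5:7 — peak 14.

14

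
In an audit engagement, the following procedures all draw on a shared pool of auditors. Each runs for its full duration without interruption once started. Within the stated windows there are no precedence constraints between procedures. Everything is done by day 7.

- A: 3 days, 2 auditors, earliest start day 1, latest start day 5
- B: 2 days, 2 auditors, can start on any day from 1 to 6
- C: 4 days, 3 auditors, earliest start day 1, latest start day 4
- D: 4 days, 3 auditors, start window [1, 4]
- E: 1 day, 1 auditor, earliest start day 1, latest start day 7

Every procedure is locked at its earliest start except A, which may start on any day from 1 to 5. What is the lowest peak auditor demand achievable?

9

A@1: d1:11  d2:10  d3:8  d4:6  d5:0  d6:0  d7:0 → peak 11
A@2: d1:9  d2:10  d3:8  d4:8  d5:0  d6:0  d7:0 → peak 10
A@3: d1:9  d2:8  d3:8  d4:8  d5:2  d6:0  d7:0 → peak 9
A@4: d1:9  d2:8  d3:6  d4:8  d5:2  d6:2  d7:0 → peak 9
A@5: d1:9  d2:8  d3:6  d4:6  d5:2  d6:2  d7:2 → peak 9
Best is A@3, peak 9.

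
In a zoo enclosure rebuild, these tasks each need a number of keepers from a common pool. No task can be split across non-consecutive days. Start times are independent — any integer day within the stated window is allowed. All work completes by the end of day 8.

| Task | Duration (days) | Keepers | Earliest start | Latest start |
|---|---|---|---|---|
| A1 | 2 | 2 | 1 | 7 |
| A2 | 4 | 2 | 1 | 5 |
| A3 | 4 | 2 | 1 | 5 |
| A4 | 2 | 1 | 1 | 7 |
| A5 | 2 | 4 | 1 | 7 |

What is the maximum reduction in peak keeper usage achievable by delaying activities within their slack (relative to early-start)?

7

Early-start peak: d1:11  d2:11  d3:4  d4:4  d5:0  d6:0  d7:0  d8:0 ⇒ 11.
Leveled (A1@1, A2@1, A3@3, A4@5, A5@7): d1:4  d2:4  d3:4  d4:4  d5:3  d6:3  d7:4  d8:4 ⇒ 4.
Reduction 11 − 4 = 7.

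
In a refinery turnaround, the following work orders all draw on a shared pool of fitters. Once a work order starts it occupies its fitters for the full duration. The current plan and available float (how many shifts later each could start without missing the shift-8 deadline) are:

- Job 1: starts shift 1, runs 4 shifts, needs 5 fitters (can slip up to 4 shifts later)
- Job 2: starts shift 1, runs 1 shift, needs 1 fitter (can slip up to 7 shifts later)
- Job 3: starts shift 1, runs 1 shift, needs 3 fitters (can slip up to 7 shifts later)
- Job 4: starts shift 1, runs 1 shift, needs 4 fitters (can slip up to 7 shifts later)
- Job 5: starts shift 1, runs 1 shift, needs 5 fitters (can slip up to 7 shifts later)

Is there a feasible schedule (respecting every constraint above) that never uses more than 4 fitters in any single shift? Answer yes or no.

Total fitter-shifts = 33; over 8 shifts the average is 33/8 > 4, so some shift must exceed 4.

no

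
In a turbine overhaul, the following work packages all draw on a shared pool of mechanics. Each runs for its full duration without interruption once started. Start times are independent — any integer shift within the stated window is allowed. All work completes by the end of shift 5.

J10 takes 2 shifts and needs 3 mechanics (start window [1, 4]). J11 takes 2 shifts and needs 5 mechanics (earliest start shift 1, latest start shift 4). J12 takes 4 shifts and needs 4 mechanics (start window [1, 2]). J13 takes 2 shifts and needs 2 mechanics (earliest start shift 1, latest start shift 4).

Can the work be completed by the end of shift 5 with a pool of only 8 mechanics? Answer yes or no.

The minimum achievable peak is 9; 8 < 9, so no feasible schedule stays within the cap.

no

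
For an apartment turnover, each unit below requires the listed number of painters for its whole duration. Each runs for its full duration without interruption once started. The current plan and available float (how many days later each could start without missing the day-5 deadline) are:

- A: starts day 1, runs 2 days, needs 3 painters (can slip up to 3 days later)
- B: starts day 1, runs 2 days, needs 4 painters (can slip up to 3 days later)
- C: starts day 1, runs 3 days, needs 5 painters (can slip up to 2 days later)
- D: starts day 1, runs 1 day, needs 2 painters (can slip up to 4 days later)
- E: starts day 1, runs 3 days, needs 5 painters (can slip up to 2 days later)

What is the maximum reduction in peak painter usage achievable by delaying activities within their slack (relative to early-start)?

Early-start peak: d1:19  d2:17  d3:10  d4:0  d5:0 ⇒ 19.
Leveled (A@1, B@1, C@3, D@1, E@3): d1:9  d2:7  d3:10  d4:10  d5:10 ⇒ 10.
Reduction 19 − 10 = 9.

9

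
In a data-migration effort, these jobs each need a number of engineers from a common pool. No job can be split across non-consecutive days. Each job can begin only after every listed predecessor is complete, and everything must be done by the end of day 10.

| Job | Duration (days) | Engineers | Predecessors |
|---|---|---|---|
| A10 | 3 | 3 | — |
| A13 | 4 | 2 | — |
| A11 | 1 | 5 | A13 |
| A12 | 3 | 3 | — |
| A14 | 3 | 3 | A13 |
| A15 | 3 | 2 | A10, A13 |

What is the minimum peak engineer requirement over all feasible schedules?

5

Early-start (A10@1, A13@1, A11@5, A12@1, A14@5, A15@5) gives peak 10: d1:8  d2:8  d3:8  d4:2  d5:10  d6:5  d7:5  d8:0  d9:0  d10:0.
Shift A11→7, A12→4, A14→8, A15→8.
Schedule A10@1, A13@1, A11@7, A12@4, A14@8, A15@8: d1:5  d2:5  d3:5  d4:5  d5:3  d6:3  d7:5  d8:5  d9:5  d10:5 — peak 5.
Total engineer-days = 46 over 10 days ⇒ peak ≥ ⌈46/10⌉ = 5, so 5 is optimal.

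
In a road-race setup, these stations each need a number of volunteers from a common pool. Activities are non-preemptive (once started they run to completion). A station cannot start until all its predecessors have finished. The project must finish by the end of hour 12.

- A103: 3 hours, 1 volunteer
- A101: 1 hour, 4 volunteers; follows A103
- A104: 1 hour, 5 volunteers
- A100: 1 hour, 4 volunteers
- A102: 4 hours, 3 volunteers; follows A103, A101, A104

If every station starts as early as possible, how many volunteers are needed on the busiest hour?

Early-start schedule: A103@1, A101@4, A104@1, A100@1, A102@5.
Load per hour: hour 1: 10, hour 2: 1, hour 3: 1, hour 4: 4, hour 5: 3, hour 6: 3, hour 7: 3, hour 8: 3, hour 9: 0, hour 10: 0, hour 11: 0, hour 12: 0.
Peak is 10.

10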